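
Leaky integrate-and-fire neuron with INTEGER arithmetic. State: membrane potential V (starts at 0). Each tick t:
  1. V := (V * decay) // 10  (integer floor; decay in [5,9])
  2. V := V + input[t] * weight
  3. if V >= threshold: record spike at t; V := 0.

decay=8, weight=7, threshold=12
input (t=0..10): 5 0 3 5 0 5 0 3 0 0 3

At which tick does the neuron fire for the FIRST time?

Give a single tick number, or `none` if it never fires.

t=0: input=5 -> V=0 FIRE
t=1: input=0 -> V=0
t=2: input=3 -> V=0 FIRE
t=3: input=5 -> V=0 FIRE
t=4: input=0 -> V=0
t=5: input=5 -> V=0 FIRE
t=6: input=0 -> V=0
t=7: input=3 -> V=0 FIRE
t=8: input=0 -> V=0
t=9: input=0 -> V=0
t=10: input=3 -> V=0 FIRE

Answer: 0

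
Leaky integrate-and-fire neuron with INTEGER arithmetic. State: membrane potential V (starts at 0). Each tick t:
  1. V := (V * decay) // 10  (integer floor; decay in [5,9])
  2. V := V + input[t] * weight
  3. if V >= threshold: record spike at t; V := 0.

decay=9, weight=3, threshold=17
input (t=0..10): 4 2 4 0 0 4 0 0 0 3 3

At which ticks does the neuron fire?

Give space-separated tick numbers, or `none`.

t=0: input=4 -> V=12
t=1: input=2 -> V=16
t=2: input=4 -> V=0 FIRE
t=3: input=0 -> V=0
t=4: input=0 -> V=0
t=5: input=4 -> V=12
t=6: input=0 -> V=10
t=7: input=0 -> V=9
t=8: input=0 -> V=8
t=9: input=3 -> V=16
t=10: input=3 -> V=0 FIRE

Answer: 2 10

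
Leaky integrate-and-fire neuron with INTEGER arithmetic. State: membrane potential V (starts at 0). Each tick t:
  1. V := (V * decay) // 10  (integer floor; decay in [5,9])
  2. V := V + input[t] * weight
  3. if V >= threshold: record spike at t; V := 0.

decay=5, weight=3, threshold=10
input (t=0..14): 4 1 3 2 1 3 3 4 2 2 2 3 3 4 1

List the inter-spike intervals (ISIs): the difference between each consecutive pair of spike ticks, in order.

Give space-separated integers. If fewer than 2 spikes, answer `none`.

Answer: 2 3 2 3 2 1

Derivation:
t=0: input=4 -> V=0 FIRE
t=1: input=1 -> V=3
t=2: input=3 -> V=0 FIRE
t=3: input=2 -> V=6
t=4: input=1 -> V=6
t=5: input=3 -> V=0 FIRE
t=6: input=3 -> V=9
t=7: input=4 -> V=0 FIRE
t=8: input=2 -> V=6
t=9: input=2 -> V=9
t=10: input=2 -> V=0 FIRE
t=11: input=3 -> V=9
t=12: input=3 -> V=0 FIRE
t=13: input=4 -> V=0 FIRE
t=14: input=1 -> V=3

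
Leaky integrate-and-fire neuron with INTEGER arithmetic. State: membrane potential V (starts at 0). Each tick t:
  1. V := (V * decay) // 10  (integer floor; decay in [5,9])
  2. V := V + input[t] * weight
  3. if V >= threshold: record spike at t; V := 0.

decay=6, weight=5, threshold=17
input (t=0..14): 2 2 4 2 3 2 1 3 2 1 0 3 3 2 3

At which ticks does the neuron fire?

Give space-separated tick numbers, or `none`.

Answer: 2 4 7 11 13

Derivation:
t=0: input=2 -> V=10
t=1: input=2 -> V=16
t=2: input=4 -> V=0 FIRE
t=3: input=2 -> V=10
t=4: input=3 -> V=0 FIRE
t=5: input=2 -> V=10
t=6: input=1 -> V=11
t=7: input=3 -> V=0 FIRE
t=8: input=2 -> V=10
t=9: input=1 -> V=11
t=10: input=0 -> V=6
t=11: input=3 -> V=0 FIRE
t=12: input=3 -> V=15
t=13: input=2 -> V=0 FIRE
t=14: input=3 -> V=15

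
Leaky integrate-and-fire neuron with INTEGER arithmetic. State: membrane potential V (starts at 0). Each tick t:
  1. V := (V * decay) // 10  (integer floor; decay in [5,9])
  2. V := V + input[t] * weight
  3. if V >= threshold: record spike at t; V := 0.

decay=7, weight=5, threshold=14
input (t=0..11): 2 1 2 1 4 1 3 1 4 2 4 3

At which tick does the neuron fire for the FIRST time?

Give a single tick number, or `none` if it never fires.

Answer: 2

Derivation:
t=0: input=2 -> V=10
t=1: input=1 -> V=12
t=2: input=2 -> V=0 FIRE
t=3: input=1 -> V=5
t=4: input=4 -> V=0 FIRE
t=5: input=1 -> V=5
t=6: input=3 -> V=0 FIRE
t=7: input=1 -> V=5
t=8: input=4 -> V=0 FIRE
t=9: input=2 -> V=10
t=10: input=4 -> V=0 FIRE
t=11: input=3 -> V=0 FIRE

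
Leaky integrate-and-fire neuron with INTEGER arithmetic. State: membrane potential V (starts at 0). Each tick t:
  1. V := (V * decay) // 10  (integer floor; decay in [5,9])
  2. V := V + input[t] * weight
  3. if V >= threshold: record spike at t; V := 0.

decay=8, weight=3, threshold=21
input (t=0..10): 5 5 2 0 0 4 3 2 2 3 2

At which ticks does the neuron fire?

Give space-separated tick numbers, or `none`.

t=0: input=5 -> V=15
t=1: input=5 -> V=0 FIRE
t=2: input=2 -> V=6
t=3: input=0 -> V=4
t=4: input=0 -> V=3
t=5: input=4 -> V=14
t=6: input=3 -> V=20
t=7: input=2 -> V=0 FIRE
t=8: input=2 -> V=6
t=9: input=3 -> V=13
t=10: input=2 -> V=16

Answer: 1 7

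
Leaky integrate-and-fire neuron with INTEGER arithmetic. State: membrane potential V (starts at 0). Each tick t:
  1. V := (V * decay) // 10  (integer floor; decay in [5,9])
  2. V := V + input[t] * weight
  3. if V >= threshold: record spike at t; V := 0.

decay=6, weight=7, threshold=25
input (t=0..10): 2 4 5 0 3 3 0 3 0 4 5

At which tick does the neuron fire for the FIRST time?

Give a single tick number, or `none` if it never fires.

Answer: 1

Derivation:
t=0: input=2 -> V=14
t=1: input=4 -> V=0 FIRE
t=2: input=5 -> V=0 FIRE
t=3: input=0 -> V=0
t=4: input=3 -> V=21
t=5: input=3 -> V=0 FIRE
t=6: input=0 -> V=0
t=7: input=3 -> V=21
t=8: input=0 -> V=12
t=9: input=4 -> V=0 FIRE
t=10: input=5 -> V=0 FIRE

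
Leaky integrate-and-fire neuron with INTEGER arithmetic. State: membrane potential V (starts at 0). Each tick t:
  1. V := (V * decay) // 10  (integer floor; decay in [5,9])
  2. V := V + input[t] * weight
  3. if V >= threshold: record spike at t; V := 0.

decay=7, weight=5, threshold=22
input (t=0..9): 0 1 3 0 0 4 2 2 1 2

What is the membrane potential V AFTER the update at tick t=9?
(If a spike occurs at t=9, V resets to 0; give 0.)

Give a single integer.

t=0: input=0 -> V=0
t=1: input=1 -> V=5
t=2: input=3 -> V=18
t=3: input=0 -> V=12
t=4: input=0 -> V=8
t=5: input=4 -> V=0 FIRE
t=6: input=2 -> V=10
t=7: input=2 -> V=17
t=8: input=1 -> V=16
t=9: input=2 -> V=21

Answer: 21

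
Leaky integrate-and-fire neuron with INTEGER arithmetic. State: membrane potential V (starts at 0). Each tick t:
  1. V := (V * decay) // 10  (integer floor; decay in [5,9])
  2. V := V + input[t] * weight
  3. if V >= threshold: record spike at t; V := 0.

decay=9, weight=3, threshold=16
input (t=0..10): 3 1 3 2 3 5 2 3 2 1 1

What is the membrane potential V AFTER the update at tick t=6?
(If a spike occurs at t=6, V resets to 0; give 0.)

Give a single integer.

Answer: 6

Derivation:
t=0: input=3 -> V=9
t=1: input=1 -> V=11
t=2: input=3 -> V=0 FIRE
t=3: input=2 -> V=6
t=4: input=3 -> V=14
t=5: input=5 -> V=0 FIRE
t=6: input=2 -> V=6
t=7: input=3 -> V=14
t=8: input=2 -> V=0 FIRE
t=9: input=1 -> V=3
t=10: input=1 -> V=5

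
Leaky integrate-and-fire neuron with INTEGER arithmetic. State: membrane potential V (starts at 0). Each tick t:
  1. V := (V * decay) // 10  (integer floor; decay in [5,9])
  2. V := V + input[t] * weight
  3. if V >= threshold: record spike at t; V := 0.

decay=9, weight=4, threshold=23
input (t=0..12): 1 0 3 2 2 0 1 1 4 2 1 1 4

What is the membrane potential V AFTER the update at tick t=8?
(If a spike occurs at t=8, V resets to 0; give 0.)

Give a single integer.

Answer: 22

Derivation:
t=0: input=1 -> V=4
t=1: input=0 -> V=3
t=2: input=3 -> V=14
t=3: input=2 -> V=20
t=4: input=2 -> V=0 FIRE
t=5: input=0 -> V=0
t=6: input=1 -> V=4
t=7: input=1 -> V=7
t=8: input=4 -> V=22
t=9: input=2 -> V=0 FIRE
t=10: input=1 -> V=4
t=11: input=1 -> V=7
t=12: input=4 -> V=22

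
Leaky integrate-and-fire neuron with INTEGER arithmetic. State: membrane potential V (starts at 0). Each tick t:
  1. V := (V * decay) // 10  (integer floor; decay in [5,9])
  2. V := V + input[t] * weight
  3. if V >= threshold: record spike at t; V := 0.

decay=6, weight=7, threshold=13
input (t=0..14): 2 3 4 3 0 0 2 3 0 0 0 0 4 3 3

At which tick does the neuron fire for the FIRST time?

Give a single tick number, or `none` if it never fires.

Answer: 0

Derivation:
t=0: input=2 -> V=0 FIRE
t=1: input=3 -> V=0 FIRE
t=2: input=4 -> V=0 FIRE
t=3: input=3 -> V=0 FIRE
t=4: input=0 -> V=0
t=5: input=0 -> V=0
t=6: input=2 -> V=0 FIRE
t=7: input=3 -> V=0 FIRE
t=8: input=0 -> V=0
t=9: input=0 -> V=0
t=10: input=0 -> V=0
t=11: input=0 -> V=0
t=12: input=4 -> V=0 FIRE
t=13: input=3 -> V=0 FIRE
t=14: input=3 -> V=0 FIRE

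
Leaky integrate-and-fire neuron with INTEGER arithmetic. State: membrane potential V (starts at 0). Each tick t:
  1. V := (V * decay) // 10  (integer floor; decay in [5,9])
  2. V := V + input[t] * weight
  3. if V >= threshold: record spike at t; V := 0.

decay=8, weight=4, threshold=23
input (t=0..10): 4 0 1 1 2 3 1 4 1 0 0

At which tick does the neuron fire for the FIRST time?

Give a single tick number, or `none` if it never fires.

t=0: input=4 -> V=16
t=1: input=0 -> V=12
t=2: input=1 -> V=13
t=3: input=1 -> V=14
t=4: input=2 -> V=19
t=5: input=3 -> V=0 FIRE
t=6: input=1 -> V=4
t=7: input=4 -> V=19
t=8: input=1 -> V=19
t=9: input=0 -> V=15
t=10: input=0 -> V=12

Answer: 5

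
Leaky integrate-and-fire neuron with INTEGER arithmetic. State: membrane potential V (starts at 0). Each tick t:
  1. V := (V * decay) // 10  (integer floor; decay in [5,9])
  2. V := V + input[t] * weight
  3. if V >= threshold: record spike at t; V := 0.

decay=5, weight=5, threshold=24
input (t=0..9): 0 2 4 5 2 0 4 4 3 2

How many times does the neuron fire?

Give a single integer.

t=0: input=0 -> V=0
t=1: input=2 -> V=10
t=2: input=4 -> V=0 FIRE
t=3: input=5 -> V=0 FIRE
t=4: input=2 -> V=10
t=5: input=0 -> V=5
t=6: input=4 -> V=22
t=7: input=4 -> V=0 FIRE
t=8: input=3 -> V=15
t=9: input=2 -> V=17

Answer: 3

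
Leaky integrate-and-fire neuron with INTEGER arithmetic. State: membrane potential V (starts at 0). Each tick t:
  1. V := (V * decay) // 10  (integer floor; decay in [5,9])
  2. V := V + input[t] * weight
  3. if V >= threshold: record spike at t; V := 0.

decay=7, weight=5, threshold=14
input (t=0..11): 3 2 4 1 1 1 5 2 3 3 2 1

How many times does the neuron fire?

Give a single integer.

t=0: input=3 -> V=0 FIRE
t=1: input=2 -> V=10
t=2: input=4 -> V=0 FIRE
t=3: input=1 -> V=5
t=4: input=1 -> V=8
t=5: input=1 -> V=10
t=6: input=5 -> V=0 FIRE
t=7: input=2 -> V=10
t=8: input=3 -> V=0 FIRE
t=9: input=3 -> V=0 FIRE
t=10: input=2 -> V=10
t=11: input=1 -> V=12

Answer: 5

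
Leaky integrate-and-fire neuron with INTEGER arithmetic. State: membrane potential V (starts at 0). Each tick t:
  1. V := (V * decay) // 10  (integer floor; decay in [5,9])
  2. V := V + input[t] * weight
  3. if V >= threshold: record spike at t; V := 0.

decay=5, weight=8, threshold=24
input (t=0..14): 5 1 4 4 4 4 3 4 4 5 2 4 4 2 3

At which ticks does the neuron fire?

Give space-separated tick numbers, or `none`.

Answer: 0 2 3 4 5 6 7 8 9 11 12 14

Derivation:
t=0: input=5 -> V=0 FIRE
t=1: input=1 -> V=8
t=2: input=4 -> V=0 FIRE
t=3: input=4 -> V=0 FIRE
t=4: input=4 -> V=0 FIRE
t=5: input=4 -> V=0 FIRE
t=6: input=3 -> V=0 FIRE
t=7: input=4 -> V=0 FIRE
t=8: input=4 -> V=0 FIRE
t=9: input=5 -> V=0 FIRE
t=10: input=2 -> V=16
t=11: input=4 -> V=0 FIRE
t=12: input=4 -> V=0 FIRE
t=13: input=2 -> V=16
t=14: input=3 -> V=0 FIRE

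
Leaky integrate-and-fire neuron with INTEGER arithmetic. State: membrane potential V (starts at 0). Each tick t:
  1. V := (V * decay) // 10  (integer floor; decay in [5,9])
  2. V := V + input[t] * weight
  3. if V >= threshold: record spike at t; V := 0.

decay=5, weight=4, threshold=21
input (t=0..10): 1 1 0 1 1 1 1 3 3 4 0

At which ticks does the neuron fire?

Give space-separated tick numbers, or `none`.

t=0: input=1 -> V=4
t=1: input=1 -> V=6
t=2: input=0 -> V=3
t=3: input=1 -> V=5
t=4: input=1 -> V=6
t=5: input=1 -> V=7
t=6: input=1 -> V=7
t=7: input=3 -> V=15
t=8: input=3 -> V=19
t=9: input=4 -> V=0 FIRE
t=10: input=0 -> V=0

Answer: 9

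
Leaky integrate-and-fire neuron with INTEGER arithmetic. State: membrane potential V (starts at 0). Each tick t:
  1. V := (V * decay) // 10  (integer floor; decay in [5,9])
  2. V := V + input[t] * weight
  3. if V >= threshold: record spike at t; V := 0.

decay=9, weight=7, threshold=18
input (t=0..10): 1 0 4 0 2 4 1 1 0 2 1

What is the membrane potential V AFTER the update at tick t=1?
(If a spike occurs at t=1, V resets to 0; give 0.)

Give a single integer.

Answer: 6

Derivation:
t=0: input=1 -> V=7
t=1: input=0 -> V=6
t=2: input=4 -> V=0 FIRE
t=3: input=0 -> V=0
t=4: input=2 -> V=14
t=5: input=4 -> V=0 FIRE
t=6: input=1 -> V=7
t=7: input=1 -> V=13
t=8: input=0 -> V=11
t=9: input=2 -> V=0 FIRE
t=10: input=1 -> V=7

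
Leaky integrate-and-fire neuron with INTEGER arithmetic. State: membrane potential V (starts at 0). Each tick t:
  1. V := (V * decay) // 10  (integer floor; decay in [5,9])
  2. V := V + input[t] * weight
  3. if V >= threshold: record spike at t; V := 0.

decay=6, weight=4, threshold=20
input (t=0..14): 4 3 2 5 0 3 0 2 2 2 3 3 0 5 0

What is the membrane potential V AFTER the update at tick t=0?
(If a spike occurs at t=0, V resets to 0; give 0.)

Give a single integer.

t=0: input=4 -> V=16
t=1: input=3 -> V=0 FIRE
t=2: input=2 -> V=8
t=3: input=5 -> V=0 FIRE
t=4: input=0 -> V=0
t=5: input=3 -> V=12
t=6: input=0 -> V=7
t=7: input=2 -> V=12
t=8: input=2 -> V=15
t=9: input=2 -> V=17
t=10: input=3 -> V=0 FIRE
t=11: input=3 -> V=12
t=12: input=0 -> V=7
t=13: input=5 -> V=0 FIRE
t=14: input=0 -> V=0

Answer: 16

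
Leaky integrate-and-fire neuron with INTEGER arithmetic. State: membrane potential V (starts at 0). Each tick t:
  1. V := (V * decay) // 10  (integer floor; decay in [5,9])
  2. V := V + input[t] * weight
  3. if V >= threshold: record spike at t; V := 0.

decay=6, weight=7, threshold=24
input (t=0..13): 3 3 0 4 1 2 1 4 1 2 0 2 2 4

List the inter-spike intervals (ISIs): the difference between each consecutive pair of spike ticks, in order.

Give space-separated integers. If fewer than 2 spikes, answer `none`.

t=0: input=3 -> V=21
t=1: input=3 -> V=0 FIRE
t=2: input=0 -> V=0
t=3: input=4 -> V=0 FIRE
t=4: input=1 -> V=7
t=5: input=2 -> V=18
t=6: input=1 -> V=17
t=7: input=4 -> V=0 FIRE
t=8: input=1 -> V=7
t=9: input=2 -> V=18
t=10: input=0 -> V=10
t=11: input=2 -> V=20
t=12: input=2 -> V=0 FIRE
t=13: input=4 -> V=0 FIRE

Answer: 2 4 5 1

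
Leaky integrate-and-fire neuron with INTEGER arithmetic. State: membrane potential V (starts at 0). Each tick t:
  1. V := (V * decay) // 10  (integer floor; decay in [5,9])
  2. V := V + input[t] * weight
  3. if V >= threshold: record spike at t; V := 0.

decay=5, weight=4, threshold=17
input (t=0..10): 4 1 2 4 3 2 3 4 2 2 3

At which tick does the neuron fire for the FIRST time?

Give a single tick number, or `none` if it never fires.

t=0: input=4 -> V=16
t=1: input=1 -> V=12
t=2: input=2 -> V=14
t=3: input=4 -> V=0 FIRE
t=4: input=3 -> V=12
t=5: input=2 -> V=14
t=6: input=3 -> V=0 FIRE
t=7: input=4 -> V=16
t=8: input=2 -> V=16
t=9: input=2 -> V=16
t=10: input=3 -> V=0 FIRE

Answer: 3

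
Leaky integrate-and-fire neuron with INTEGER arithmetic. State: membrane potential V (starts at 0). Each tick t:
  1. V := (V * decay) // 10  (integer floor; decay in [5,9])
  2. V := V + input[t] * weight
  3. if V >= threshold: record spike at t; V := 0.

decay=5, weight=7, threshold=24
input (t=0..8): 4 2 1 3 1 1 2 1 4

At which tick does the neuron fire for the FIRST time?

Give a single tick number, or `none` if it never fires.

t=0: input=4 -> V=0 FIRE
t=1: input=2 -> V=14
t=2: input=1 -> V=14
t=3: input=3 -> V=0 FIRE
t=4: input=1 -> V=7
t=5: input=1 -> V=10
t=6: input=2 -> V=19
t=7: input=1 -> V=16
t=8: input=4 -> V=0 FIRE

Answer: 0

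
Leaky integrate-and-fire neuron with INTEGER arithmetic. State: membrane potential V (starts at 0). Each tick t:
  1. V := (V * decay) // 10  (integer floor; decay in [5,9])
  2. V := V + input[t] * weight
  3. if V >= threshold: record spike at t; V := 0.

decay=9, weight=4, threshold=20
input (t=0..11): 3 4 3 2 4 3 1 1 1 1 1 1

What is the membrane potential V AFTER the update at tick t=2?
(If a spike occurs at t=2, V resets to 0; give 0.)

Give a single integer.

Answer: 12

Derivation:
t=0: input=3 -> V=12
t=1: input=4 -> V=0 FIRE
t=2: input=3 -> V=12
t=3: input=2 -> V=18
t=4: input=4 -> V=0 FIRE
t=5: input=3 -> V=12
t=6: input=1 -> V=14
t=7: input=1 -> V=16
t=8: input=1 -> V=18
t=9: input=1 -> V=0 FIRE
t=10: input=1 -> V=4
t=11: input=1 -> V=7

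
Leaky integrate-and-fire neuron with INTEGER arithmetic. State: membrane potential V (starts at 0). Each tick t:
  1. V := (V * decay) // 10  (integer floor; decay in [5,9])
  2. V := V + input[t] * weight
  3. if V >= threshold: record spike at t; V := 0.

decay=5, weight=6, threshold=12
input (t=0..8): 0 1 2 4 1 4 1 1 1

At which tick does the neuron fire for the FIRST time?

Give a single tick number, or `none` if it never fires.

Answer: 2

Derivation:
t=0: input=0 -> V=0
t=1: input=1 -> V=6
t=2: input=2 -> V=0 FIRE
t=3: input=4 -> V=0 FIRE
t=4: input=1 -> V=6
t=5: input=4 -> V=0 FIRE
t=6: input=1 -> V=6
t=7: input=1 -> V=9
t=8: input=1 -> V=10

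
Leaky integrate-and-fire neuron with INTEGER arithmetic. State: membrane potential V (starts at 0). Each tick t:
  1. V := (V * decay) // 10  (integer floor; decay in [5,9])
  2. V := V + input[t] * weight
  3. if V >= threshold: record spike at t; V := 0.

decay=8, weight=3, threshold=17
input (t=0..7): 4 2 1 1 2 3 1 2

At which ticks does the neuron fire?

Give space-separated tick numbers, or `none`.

t=0: input=4 -> V=12
t=1: input=2 -> V=15
t=2: input=1 -> V=15
t=3: input=1 -> V=15
t=4: input=2 -> V=0 FIRE
t=5: input=3 -> V=9
t=6: input=1 -> V=10
t=7: input=2 -> V=14

Answer: 4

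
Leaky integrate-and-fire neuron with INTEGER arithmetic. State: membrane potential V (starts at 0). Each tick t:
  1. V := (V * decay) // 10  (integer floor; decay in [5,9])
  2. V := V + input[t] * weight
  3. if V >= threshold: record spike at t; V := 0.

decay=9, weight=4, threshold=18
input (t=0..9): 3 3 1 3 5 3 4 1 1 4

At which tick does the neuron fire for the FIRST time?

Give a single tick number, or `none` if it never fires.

Answer: 1

Derivation:
t=0: input=3 -> V=12
t=1: input=3 -> V=0 FIRE
t=2: input=1 -> V=4
t=3: input=3 -> V=15
t=4: input=5 -> V=0 FIRE
t=5: input=3 -> V=12
t=6: input=4 -> V=0 FIRE
t=7: input=1 -> V=4
t=8: input=1 -> V=7
t=9: input=4 -> V=0 FIRE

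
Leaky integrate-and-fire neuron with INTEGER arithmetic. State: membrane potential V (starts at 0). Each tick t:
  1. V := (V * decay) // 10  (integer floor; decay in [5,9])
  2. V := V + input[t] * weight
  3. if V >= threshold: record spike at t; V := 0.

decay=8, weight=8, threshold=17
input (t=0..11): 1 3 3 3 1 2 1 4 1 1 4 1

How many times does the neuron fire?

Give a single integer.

t=0: input=1 -> V=8
t=1: input=3 -> V=0 FIRE
t=2: input=3 -> V=0 FIRE
t=3: input=3 -> V=0 FIRE
t=4: input=1 -> V=8
t=5: input=2 -> V=0 FIRE
t=6: input=1 -> V=8
t=7: input=4 -> V=0 FIRE
t=8: input=1 -> V=8
t=9: input=1 -> V=14
t=10: input=4 -> V=0 FIRE
t=11: input=1 -> V=8

Answer: 6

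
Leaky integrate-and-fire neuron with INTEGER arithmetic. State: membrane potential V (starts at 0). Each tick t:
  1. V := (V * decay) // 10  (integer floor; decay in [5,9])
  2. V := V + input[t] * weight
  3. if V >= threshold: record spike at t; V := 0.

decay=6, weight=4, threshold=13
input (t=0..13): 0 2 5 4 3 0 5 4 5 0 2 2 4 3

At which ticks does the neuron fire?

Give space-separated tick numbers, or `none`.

Answer: 2 3 6 7 8 12

Derivation:
t=0: input=0 -> V=0
t=1: input=2 -> V=8
t=2: input=5 -> V=0 FIRE
t=3: input=4 -> V=0 FIRE
t=4: input=3 -> V=12
t=5: input=0 -> V=7
t=6: input=5 -> V=0 FIRE
t=7: input=4 -> V=0 FIRE
t=8: input=5 -> V=0 FIRE
t=9: input=0 -> V=0
t=10: input=2 -> V=8
t=11: input=2 -> V=12
t=12: input=4 -> V=0 FIRE
t=13: input=3 -> V=12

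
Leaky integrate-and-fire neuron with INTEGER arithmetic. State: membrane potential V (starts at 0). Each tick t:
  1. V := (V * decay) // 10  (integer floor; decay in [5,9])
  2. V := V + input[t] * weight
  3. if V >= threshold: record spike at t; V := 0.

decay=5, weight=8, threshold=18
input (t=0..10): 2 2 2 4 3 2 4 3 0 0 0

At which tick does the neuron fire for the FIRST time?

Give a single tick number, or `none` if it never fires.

Answer: 1

Derivation:
t=0: input=2 -> V=16
t=1: input=2 -> V=0 FIRE
t=2: input=2 -> V=16
t=3: input=4 -> V=0 FIRE
t=4: input=3 -> V=0 FIRE
t=5: input=2 -> V=16
t=6: input=4 -> V=0 FIRE
t=7: input=3 -> V=0 FIRE
t=8: input=0 -> V=0
t=9: input=0 -> V=0
t=10: input=0 -> V=0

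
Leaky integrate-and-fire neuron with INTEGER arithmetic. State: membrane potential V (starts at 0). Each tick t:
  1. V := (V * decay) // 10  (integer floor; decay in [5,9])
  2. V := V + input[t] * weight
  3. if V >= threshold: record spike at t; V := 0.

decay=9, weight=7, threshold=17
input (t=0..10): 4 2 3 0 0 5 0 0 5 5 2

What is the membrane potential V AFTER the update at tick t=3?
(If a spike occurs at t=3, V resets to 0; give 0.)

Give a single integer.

Answer: 0

Derivation:
t=0: input=4 -> V=0 FIRE
t=1: input=2 -> V=14
t=2: input=3 -> V=0 FIRE
t=3: input=0 -> V=0
t=4: input=0 -> V=0
t=5: input=5 -> V=0 FIRE
t=6: input=0 -> V=0
t=7: input=0 -> V=0
t=8: input=5 -> V=0 FIRE
t=9: input=5 -> V=0 FIRE
t=10: input=2 -> V=14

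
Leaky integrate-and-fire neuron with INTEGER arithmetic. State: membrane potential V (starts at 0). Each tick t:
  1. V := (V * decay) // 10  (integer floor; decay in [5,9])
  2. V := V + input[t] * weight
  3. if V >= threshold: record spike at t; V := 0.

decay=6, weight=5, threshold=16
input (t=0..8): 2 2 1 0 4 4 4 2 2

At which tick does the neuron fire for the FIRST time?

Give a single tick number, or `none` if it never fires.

t=0: input=2 -> V=10
t=1: input=2 -> V=0 FIRE
t=2: input=1 -> V=5
t=3: input=0 -> V=3
t=4: input=4 -> V=0 FIRE
t=5: input=4 -> V=0 FIRE
t=6: input=4 -> V=0 FIRE
t=7: input=2 -> V=10
t=8: input=2 -> V=0 FIRE

Answer: 1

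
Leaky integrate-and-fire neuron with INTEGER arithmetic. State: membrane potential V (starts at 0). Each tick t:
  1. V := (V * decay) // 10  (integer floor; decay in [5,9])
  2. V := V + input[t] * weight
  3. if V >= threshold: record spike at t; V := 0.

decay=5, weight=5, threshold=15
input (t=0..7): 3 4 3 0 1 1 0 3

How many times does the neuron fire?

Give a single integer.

Answer: 4

Derivation:
t=0: input=3 -> V=0 FIRE
t=1: input=4 -> V=0 FIRE
t=2: input=3 -> V=0 FIRE
t=3: input=0 -> V=0
t=4: input=1 -> V=5
t=5: input=1 -> V=7
t=6: input=0 -> V=3
t=7: input=3 -> V=0 FIRE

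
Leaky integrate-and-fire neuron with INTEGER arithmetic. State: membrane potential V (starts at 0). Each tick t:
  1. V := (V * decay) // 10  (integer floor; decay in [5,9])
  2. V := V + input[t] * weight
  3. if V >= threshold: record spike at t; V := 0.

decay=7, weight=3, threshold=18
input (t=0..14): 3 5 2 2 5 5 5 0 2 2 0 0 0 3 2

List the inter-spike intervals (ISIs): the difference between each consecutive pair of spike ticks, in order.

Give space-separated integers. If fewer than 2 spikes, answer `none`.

t=0: input=3 -> V=9
t=1: input=5 -> V=0 FIRE
t=2: input=2 -> V=6
t=3: input=2 -> V=10
t=4: input=5 -> V=0 FIRE
t=5: input=5 -> V=15
t=6: input=5 -> V=0 FIRE
t=7: input=0 -> V=0
t=8: input=2 -> V=6
t=9: input=2 -> V=10
t=10: input=0 -> V=7
t=11: input=0 -> V=4
t=12: input=0 -> V=2
t=13: input=3 -> V=10
t=14: input=2 -> V=13

Answer: 3 2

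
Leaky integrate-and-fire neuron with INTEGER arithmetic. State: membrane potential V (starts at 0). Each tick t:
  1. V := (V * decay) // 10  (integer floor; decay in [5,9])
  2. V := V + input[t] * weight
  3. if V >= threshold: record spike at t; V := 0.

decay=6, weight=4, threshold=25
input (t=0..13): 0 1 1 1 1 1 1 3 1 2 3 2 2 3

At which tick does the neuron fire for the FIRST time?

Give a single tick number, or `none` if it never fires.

Answer: none

Derivation:
t=0: input=0 -> V=0
t=1: input=1 -> V=4
t=2: input=1 -> V=6
t=3: input=1 -> V=7
t=4: input=1 -> V=8
t=5: input=1 -> V=8
t=6: input=1 -> V=8
t=7: input=3 -> V=16
t=8: input=1 -> V=13
t=9: input=2 -> V=15
t=10: input=3 -> V=21
t=11: input=2 -> V=20
t=12: input=2 -> V=20
t=13: input=3 -> V=24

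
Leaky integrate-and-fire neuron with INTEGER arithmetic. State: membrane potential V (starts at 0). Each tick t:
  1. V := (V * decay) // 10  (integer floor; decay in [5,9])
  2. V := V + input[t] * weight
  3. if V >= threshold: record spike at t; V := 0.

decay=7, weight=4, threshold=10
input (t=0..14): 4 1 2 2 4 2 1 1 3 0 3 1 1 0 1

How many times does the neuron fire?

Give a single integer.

Answer: 6

Derivation:
t=0: input=4 -> V=0 FIRE
t=1: input=1 -> V=4
t=2: input=2 -> V=0 FIRE
t=3: input=2 -> V=8
t=4: input=4 -> V=0 FIRE
t=5: input=2 -> V=8
t=6: input=1 -> V=9
t=7: input=1 -> V=0 FIRE
t=8: input=3 -> V=0 FIRE
t=9: input=0 -> V=0
t=10: input=3 -> V=0 FIRE
t=11: input=1 -> V=4
t=12: input=1 -> V=6
t=13: input=0 -> V=4
t=14: input=1 -> V=6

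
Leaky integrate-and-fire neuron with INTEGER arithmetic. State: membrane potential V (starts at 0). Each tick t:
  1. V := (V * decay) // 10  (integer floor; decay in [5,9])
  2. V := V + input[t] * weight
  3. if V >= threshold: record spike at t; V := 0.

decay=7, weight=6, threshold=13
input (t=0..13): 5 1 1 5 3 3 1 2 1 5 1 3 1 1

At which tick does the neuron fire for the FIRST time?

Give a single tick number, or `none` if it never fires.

Answer: 0

Derivation:
t=0: input=5 -> V=0 FIRE
t=1: input=1 -> V=6
t=2: input=1 -> V=10
t=3: input=5 -> V=0 FIRE
t=4: input=3 -> V=0 FIRE
t=5: input=3 -> V=0 FIRE
t=6: input=1 -> V=6
t=7: input=2 -> V=0 FIRE
t=8: input=1 -> V=6
t=9: input=5 -> V=0 FIRE
t=10: input=1 -> V=6
t=11: input=3 -> V=0 FIRE
t=12: input=1 -> V=6
t=13: input=1 -> V=10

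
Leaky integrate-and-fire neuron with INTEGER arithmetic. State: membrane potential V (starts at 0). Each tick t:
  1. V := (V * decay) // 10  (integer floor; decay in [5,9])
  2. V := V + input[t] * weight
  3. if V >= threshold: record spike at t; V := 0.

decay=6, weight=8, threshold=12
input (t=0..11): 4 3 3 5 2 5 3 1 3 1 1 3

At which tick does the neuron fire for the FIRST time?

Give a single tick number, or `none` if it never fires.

Answer: 0

Derivation:
t=0: input=4 -> V=0 FIRE
t=1: input=3 -> V=0 FIRE
t=2: input=3 -> V=0 FIRE
t=3: input=5 -> V=0 FIRE
t=4: input=2 -> V=0 FIRE
t=5: input=5 -> V=0 FIRE
t=6: input=3 -> V=0 FIRE
t=7: input=1 -> V=8
t=8: input=3 -> V=0 FIRE
t=9: input=1 -> V=8
t=10: input=1 -> V=0 FIRE
t=11: input=3 -> V=0 FIRE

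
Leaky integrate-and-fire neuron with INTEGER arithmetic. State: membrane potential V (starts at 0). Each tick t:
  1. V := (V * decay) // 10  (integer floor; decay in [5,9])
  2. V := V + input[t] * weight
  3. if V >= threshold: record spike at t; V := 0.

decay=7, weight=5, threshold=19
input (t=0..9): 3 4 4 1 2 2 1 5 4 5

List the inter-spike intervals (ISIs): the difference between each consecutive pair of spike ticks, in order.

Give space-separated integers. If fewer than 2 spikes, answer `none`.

Answer: 1 3 2 1 1

Derivation:
t=0: input=3 -> V=15
t=1: input=4 -> V=0 FIRE
t=2: input=4 -> V=0 FIRE
t=3: input=1 -> V=5
t=4: input=2 -> V=13
t=5: input=2 -> V=0 FIRE
t=6: input=1 -> V=5
t=7: input=5 -> V=0 FIRE
t=8: input=4 -> V=0 FIRE
t=9: input=5 -> V=0 FIRE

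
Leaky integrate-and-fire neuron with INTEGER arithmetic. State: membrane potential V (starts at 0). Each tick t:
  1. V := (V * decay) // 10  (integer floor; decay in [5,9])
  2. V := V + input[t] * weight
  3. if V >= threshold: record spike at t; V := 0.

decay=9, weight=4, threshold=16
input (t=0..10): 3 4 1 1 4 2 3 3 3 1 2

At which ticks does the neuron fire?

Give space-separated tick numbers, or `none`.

Answer: 1 4 6 8

Derivation:
t=0: input=3 -> V=12
t=1: input=4 -> V=0 FIRE
t=2: input=1 -> V=4
t=3: input=1 -> V=7
t=4: input=4 -> V=0 FIRE
t=5: input=2 -> V=8
t=6: input=3 -> V=0 FIRE
t=7: input=3 -> V=12
t=8: input=3 -> V=0 FIRE
t=9: input=1 -> V=4
t=10: input=2 -> V=11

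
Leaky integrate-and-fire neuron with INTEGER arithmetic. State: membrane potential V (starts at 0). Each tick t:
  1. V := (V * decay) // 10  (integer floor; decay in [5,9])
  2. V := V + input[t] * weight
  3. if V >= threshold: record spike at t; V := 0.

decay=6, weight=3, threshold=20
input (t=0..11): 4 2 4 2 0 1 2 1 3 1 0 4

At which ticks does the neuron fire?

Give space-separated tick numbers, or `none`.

t=0: input=4 -> V=12
t=1: input=2 -> V=13
t=2: input=4 -> V=19
t=3: input=2 -> V=17
t=4: input=0 -> V=10
t=5: input=1 -> V=9
t=6: input=2 -> V=11
t=7: input=1 -> V=9
t=8: input=3 -> V=14
t=9: input=1 -> V=11
t=10: input=0 -> V=6
t=11: input=4 -> V=15

Answer: none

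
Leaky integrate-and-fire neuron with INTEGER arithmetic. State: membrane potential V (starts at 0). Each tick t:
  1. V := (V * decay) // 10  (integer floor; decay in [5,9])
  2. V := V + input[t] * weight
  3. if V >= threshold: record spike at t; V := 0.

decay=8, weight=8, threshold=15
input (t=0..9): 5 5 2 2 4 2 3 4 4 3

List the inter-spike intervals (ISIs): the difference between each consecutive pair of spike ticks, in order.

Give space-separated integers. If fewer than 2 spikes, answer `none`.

Answer: 1 1 1 1 1 1 1 1 1

Derivation:
t=0: input=5 -> V=0 FIRE
t=1: input=5 -> V=0 FIRE
t=2: input=2 -> V=0 FIRE
t=3: input=2 -> V=0 FIRE
t=4: input=4 -> V=0 FIRE
t=5: input=2 -> V=0 FIRE
t=6: input=3 -> V=0 FIRE
t=7: input=4 -> V=0 FIRE
t=8: input=4 -> V=0 FIRE
t=9: input=3 -> V=0 FIRE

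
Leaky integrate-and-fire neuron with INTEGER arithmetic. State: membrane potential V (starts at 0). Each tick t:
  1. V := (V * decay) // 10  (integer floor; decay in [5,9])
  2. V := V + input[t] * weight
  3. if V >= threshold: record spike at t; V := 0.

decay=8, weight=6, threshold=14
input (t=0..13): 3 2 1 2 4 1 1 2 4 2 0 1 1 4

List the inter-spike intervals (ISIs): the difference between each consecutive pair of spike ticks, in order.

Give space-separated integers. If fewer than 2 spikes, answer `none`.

Answer: 2 2 3 1 4 1

Derivation:
t=0: input=3 -> V=0 FIRE
t=1: input=2 -> V=12
t=2: input=1 -> V=0 FIRE
t=3: input=2 -> V=12
t=4: input=4 -> V=0 FIRE
t=5: input=1 -> V=6
t=6: input=1 -> V=10
t=7: input=2 -> V=0 FIRE
t=8: input=4 -> V=0 FIRE
t=9: input=2 -> V=12
t=10: input=0 -> V=9
t=11: input=1 -> V=13
t=12: input=1 -> V=0 FIRE
t=13: input=4 -> V=0 FIRE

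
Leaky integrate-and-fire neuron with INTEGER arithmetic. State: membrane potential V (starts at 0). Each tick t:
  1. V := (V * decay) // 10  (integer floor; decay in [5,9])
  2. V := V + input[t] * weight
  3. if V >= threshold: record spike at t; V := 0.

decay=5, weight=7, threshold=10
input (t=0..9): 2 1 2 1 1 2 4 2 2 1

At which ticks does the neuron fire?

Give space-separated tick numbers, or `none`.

Answer: 0 2 4 5 6 7 8

Derivation:
t=0: input=2 -> V=0 FIRE
t=1: input=1 -> V=7
t=2: input=2 -> V=0 FIRE
t=3: input=1 -> V=7
t=4: input=1 -> V=0 FIRE
t=5: input=2 -> V=0 FIRE
t=6: input=4 -> V=0 FIRE
t=7: input=2 -> V=0 FIRE
t=8: input=2 -> V=0 FIRE
t=9: input=1 -> V=7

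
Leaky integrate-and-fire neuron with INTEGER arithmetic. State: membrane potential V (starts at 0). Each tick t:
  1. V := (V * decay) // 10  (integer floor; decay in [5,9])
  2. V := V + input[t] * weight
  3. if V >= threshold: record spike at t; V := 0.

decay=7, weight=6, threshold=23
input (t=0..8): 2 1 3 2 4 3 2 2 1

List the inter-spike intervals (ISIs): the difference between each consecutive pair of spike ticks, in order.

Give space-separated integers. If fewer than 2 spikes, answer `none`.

Answer: 2 2

Derivation:
t=0: input=2 -> V=12
t=1: input=1 -> V=14
t=2: input=3 -> V=0 FIRE
t=3: input=2 -> V=12
t=4: input=4 -> V=0 FIRE
t=5: input=3 -> V=18
t=6: input=2 -> V=0 FIRE
t=7: input=2 -> V=12
t=8: input=1 -> V=14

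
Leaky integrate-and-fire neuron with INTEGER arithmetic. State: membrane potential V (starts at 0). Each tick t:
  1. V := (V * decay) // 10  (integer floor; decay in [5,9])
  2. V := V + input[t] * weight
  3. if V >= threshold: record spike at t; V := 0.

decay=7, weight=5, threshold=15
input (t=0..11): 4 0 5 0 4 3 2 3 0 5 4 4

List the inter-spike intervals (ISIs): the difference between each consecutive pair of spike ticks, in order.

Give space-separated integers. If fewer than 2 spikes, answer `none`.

Answer: 2 2 1 2 2 1 1

Derivation:
t=0: input=4 -> V=0 FIRE
t=1: input=0 -> V=0
t=2: input=5 -> V=0 FIRE
t=3: input=0 -> V=0
t=4: input=4 -> V=0 FIRE
t=5: input=3 -> V=0 FIRE
t=6: input=2 -> V=10
t=7: input=3 -> V=0 FIRE
t=8: input=0 -> V=0
t=9: input=5 -> V=0 FIRE
t=10: input=4 -> V=0 FIRE
t=11: input=4 -> V=0 FIRE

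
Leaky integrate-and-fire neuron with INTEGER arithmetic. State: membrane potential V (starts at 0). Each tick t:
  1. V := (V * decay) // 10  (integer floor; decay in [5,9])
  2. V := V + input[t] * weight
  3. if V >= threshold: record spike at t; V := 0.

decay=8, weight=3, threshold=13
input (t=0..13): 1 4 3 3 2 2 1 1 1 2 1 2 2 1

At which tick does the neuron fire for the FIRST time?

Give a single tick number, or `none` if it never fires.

Answer: 1

Derivation:
t=0: input=1 -> V=3
t=1: input=4 -> V=0 FIRE
t=2: input=3 -> V=9
t=3: input=3 -> V=0 FIRE
t=4: input=2 -> V=6
t=5: input=2 -> V=10
t=6: input=1 -> V=11
t=7: input=1 -> V=11
t=8: input=1 -> V=11
t=9: input=2 -> V=0 FIRE
t=10: input=1 -> V=3
t=11: input=2 -> V=8
t=12: input=2 -> V=12
t=13: input=1 -> V=12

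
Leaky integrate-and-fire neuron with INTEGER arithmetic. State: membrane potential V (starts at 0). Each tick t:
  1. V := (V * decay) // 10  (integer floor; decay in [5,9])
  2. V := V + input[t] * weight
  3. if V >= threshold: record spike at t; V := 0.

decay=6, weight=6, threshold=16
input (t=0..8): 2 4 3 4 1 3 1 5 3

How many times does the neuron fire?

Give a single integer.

Answer: 6

Derivation:
t=0: input=2 -> V=12
t=1: input=4 -> V=0 FIRE
t=2: input=3 -> V=0 FIRE
t=3: input=4 -> V=0 FIRE
t=4: input=1 -> V=6
t=5: input=3 -> V=0 FIRE
t=6: input=1 -> V=6
t=7: input=5 -> V=0 FIRE
t=8: input=3 -> V=0 FIRE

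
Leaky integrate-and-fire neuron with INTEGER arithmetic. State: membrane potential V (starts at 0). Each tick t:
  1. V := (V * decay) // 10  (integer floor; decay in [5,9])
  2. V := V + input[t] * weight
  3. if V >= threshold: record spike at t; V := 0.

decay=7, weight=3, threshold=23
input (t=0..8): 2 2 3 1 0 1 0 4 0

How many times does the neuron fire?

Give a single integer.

t=0: input=2 -> V=6
t=1: input=2 -> V=10
t=2: input=3 -> V=16
t=3: input=1 -> V=14
t=4: input=0 -> V=9
t=5: input=1 -> V=9
t=6: input=0 -> V=6
t=7: input=4 -> V=16
t=8: input=0 -> V=11

Answer: 0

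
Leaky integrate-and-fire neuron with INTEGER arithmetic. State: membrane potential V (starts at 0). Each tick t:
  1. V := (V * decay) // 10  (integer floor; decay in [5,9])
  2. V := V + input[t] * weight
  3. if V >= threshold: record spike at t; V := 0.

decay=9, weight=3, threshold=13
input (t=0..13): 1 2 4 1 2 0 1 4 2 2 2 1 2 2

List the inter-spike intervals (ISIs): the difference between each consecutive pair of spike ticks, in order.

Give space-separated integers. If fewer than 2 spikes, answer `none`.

t=0: input=1 -> V=3
t=1: input=2 -> V=8
t=2: input=4 -> V=0 FIRE
t=3: input=1 -> V=3
t=4: input=2 -> V=8
t=5: input=0 -> V=7
t=6: input=1 -> V=9
t=7: input=4 -> V=0 FIRE
t=8: input=2 -> V=6
t=9: input=2 -> V=11
t=10: input=2 -> V=0 FIRE
t=11: input=1 -> V=3
t=12: input=2 -> V=8
t=13: input=2 -> V=0 FIRE

Answer: 5 3 3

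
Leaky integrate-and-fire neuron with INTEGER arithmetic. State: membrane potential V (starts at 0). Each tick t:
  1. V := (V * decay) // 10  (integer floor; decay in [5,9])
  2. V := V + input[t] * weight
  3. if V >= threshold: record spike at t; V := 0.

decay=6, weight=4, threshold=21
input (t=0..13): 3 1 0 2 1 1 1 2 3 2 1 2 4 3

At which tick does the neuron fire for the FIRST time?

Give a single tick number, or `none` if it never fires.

t=0: input=3 -> V=12
t=1: input=1 -> V=11
t=2: input=0 -> V=6
t=3: input=2 -> V=11
t=4: input=1 -> V=10
t=5: input=1 -> V=10
t=6: input=1 -> V=10
t=7: input=2 -> V=14
t=8: input=3 -> V=20
t=9: input=2 -> V=20
t=10: input=1 -> V=16
t=11: input=2 -> V=17
t=12: input=4 -> V=0 FIRE
t=13: input=3 -> V=12

Answer: 12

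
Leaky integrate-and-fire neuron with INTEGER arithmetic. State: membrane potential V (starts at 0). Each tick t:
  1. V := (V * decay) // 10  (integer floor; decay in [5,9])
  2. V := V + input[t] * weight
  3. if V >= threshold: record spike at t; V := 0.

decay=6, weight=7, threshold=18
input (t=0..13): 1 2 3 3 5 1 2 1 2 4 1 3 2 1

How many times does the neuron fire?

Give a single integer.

t=0: input=1 -> V=7
t=1: input=2 -> V=0 FIRE
t=2: input=3 -> V=0 FIRE
t=3: input=3 -> V=0 FIRE
t=4: input=5 -> V=0 FIRE
t=5: input=1 -> V=7
t=6: input=2 -> V=0 FIRE
t=7: input=1 -> V=7
t=8: input=2 -> V=0 FIRE
t=9: input=4 -> V=0 FIRE
t=10: input=1 -> V=7
t=11: input=3 -> V=0 FIRE
t=12: input=2 -> V=14
t=13: input=1 -> V=15

Answer: 8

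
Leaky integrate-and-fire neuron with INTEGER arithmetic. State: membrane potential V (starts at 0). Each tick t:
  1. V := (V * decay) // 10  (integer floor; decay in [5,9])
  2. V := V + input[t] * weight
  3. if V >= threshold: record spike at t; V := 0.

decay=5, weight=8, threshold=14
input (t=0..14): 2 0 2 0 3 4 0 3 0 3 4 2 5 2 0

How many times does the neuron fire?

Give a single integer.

t=0: input=2 -> V=0 FIRE
t=1: input=0 -> V=0
t=2: input=2 -> V=0 FIRE
t=3: input=0 -> V=0
t=4: input=3 -> V=0 FIRE
t=5: input=4 -> V=0 FIRE
t=6: input=0 -> V=0
t=7: input=3 -> V=0 FIRE
t=8: input=0 -> V=0
t=9: input=3 -> V=0 FIRE
t=10: input=4 -> V=0 FIRE
t=11: input=2 -> V=0 FIRE
t=12: input=5 -> V=0 FIRE
t=13: input=2 -> V=0 FIRE
t=14: input=0 -> V=0

Answer: 10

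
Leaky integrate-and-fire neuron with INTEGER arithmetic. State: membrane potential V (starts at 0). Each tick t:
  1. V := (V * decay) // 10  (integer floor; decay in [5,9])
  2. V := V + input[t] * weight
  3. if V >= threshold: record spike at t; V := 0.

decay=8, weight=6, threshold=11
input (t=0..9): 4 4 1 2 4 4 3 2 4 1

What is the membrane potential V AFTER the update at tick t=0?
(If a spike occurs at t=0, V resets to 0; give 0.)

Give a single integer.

Answer: 0

Derivation:
t=0: input=4 -> V=0 FIRE
t=1: input=4 -> V=0 FIRE
t=2: input=1 -> V=6
t=3: input=2 -> V=0 FIRE
t=4: input=4 -> V=0 FIRE
t=5: input=4 -> V=0 FIRE
t=6: input=3 -> V=0 FIRE
t=7: input=2 -> V=0 FIRE
t=8: input=4 -> V=0 FIRE
t=9: input=1 -> V=6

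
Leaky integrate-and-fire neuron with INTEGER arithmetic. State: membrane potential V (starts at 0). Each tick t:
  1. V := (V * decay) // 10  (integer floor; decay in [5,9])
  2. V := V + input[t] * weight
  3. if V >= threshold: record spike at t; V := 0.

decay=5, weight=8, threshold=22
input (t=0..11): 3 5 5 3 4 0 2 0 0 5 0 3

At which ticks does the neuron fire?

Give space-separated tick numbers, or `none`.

t=0: input=3 -> V=0 FIRE
t=1: input=5 -> V=0 FIRE
t=2: input=5 -> V=0 FIRE
t=3: input=3 -> V=0 FIRE
t=4: input=4 -> V=0 FIRE
t=5: input=0 -> V=0
t=6: input=2 -> V=16
t=7: input=0 -> V=8
t=8: input=0 -> V=4
t=9: input=5 -> V=0 FIRE
t=10: input=0 -> V=0
t=11: input=3 -> V=0 FIRE

Answer: 0 1 2 3 4 9 11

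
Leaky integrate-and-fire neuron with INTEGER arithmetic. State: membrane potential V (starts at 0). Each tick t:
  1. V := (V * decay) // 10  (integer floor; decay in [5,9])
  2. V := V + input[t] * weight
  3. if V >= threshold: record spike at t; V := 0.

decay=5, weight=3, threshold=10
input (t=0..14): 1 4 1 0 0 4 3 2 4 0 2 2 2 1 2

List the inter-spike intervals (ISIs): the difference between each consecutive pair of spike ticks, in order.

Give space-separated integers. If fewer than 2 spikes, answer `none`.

t=0: input=1 -> V=3
t=1: input=4 -> V=0 FIRE
t=2: input=1 -> V=3
t=3: input=0 -> V=1
t=4: input=0 -> V=0
t=5: input=4 -> V=0 FIRE
t=6: input=3 -> V=9
t=7: input=2 -> V=0 FIRE
t=8: input=4 -> V=0 FIRE
t=9: input=0 -> V=0
t=10: input=2 -> V=6
t=11: input=2 -> V=9
t=12: input=2 -> V=0 FIRE
t=13: input=1 -> V=3
t=14: input=2 -> V=7

Answer: 4 2 1 4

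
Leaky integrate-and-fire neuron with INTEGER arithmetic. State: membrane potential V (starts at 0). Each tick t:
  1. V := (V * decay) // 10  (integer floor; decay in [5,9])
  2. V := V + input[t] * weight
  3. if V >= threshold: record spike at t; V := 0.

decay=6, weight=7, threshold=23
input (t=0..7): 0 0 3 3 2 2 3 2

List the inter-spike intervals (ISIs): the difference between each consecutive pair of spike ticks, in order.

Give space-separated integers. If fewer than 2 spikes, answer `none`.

Answer: 3

Derivation:
t=0: input=0 -> V=0
t=1: input=0 -> V=0
t=2: input=3 -> V=21
t=3: input=3 -> V=0 FIRE
t=4: input=2 -> V=14
t=5: input=2 -> V=22
t=6: input=3 -> V=0 FIRE
t=7: input=2 -> V=14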